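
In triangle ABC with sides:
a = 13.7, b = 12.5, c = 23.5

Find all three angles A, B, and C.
By the law of cosines:
cos(A) = (b² + c² - a²)/(2bc) = 0.886485  →  A = 27.57°
cos(B) = (a² + c² - b²)/(2ac) = 0.906492  →  B = 24.98°
cos(C) = (a² + b² - c²)/(2ab) = -0.608204  →  C = 127.5°
Check: A + B + C = 180.0° ✓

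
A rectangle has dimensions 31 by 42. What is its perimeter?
Perimeter = 2 * (length + width)
Perimeter = 2 * (31 + 42)
Perimeter = 2 * 73
Perimeter = 146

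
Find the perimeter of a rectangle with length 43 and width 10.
Perimeter = 2 * (length + width)
Perimeter = 2 * (43 + 10)
Perimeter = 2 * 53
Perimeter = 106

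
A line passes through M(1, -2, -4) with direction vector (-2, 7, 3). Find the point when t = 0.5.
P(0.5) = (1 + (-2)(0.5), -2 + 7(0.5), -4 + 3(0.5)) = (0, 1.5, -2.5)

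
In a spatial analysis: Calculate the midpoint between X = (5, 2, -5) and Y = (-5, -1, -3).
Midpoint = ((5-5)/2, (2-1)/2, (-5-3)/2) = (0, 0.5, -4)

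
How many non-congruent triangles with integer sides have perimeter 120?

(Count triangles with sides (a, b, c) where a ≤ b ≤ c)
With a ≤ b ≤ c and a + b + c = 120, the triangle inequality a + b > c gives c < 120/2, so c ≤ 59.
Iterate a from 1 to ⌊p/3⌋ = 40; for each a, b ranges from a to ⌊(p−a)/2⌋ with c = p − a − b, keeping only c ≥ b.
Triples: (2, 59, 59), (3, 58, 59), (4, 57, 59), …
Count = 300 triangles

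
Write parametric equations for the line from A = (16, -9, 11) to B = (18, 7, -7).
Direction vector d = B - A = (2, 16, -18)
x = 16 + 2t, y = -9 + 16t, z = 11 - 18t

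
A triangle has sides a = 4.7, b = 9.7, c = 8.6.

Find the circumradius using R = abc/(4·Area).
s = (a+b+c)/2 = 11.5
Area = √(s(s-a)(s-b)(s-c)) = √(11.5·6.8·1.8·2.9) = 20.2041
R = abc/(4·Area) = (4.7·9.7·8.6)/(4·20.2041) = 392.074/80.8164 = 4.851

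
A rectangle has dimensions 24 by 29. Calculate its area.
Area = length * width
Area = 24 * 29
Area = 696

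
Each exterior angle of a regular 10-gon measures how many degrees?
Exterior angle of a regular n-gon = 360/n
Exterior angle = 360/10
Exterior angle = 36 degrees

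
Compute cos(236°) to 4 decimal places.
cos(236 degrees) = -0.5592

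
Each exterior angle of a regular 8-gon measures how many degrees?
Exterior angle of a regular n-gon = 360/n
Exterior angle = 360/8
Exterior angle = 45 degrees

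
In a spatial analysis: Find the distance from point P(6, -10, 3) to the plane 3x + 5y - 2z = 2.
d = |3(6) + 5(-10) + (-2)(3) - (2)| / √(3² + 5² + (-2)²) = 40/√38 = 6.489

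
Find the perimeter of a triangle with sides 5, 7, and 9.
Perimeter = sum of all sides
Perimeter = 5 + 7 + 9
Perimeter = 21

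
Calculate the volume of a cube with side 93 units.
Volume = s³
Volume = 93³
Volume = 804357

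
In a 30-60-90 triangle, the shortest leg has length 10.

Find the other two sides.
Long leg = 10√3 = 17.32, Hypotenuse = 20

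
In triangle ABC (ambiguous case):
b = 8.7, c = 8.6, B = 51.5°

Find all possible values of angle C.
sin(C)/c = sin(B)/b  →  sin(C) = c·sin(B)/b = 8.6·sin(51.5°)/8.7 = 0.773613
C₁ = arcsin(0.773613) = 50.68°,  C₂ = 180° - C₁ = 129.32°
Check C₂: A = 180° - 51.5° - 129.32° = -0.82° ≤ 0, rejected
C = 50.68° (one solution)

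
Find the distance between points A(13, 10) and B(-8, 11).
Using the distance formula: d = sqrt((x₂-x₁)² + (y₂-y₁)²)
dx = (-8) - 13 = -21
dy = 11 - 10 = 1
d = sqrt((-21)² + 1²) = sqrt(441 + 1) = sqrt(442) = 21.02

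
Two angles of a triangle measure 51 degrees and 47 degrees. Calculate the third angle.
Sum of angles in a triangle = 180 degrees
Third angle = 180 - 51 - 47
Third angle = 82 degrees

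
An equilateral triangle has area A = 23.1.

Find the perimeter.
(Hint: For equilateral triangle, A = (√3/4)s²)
A = (√3/4)s²  →  s² = 4A/√3 = 4·23.1/√3 = 53.3472
s = 7.30391
Perimeter = 3s = 21.91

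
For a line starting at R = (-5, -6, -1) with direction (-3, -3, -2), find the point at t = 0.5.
P(0.5) = (-5 + (-3)(0.5), -6 + (-3)(0.5), -1 + (-2)(0.5)) = (-6.5, -7.5, -2)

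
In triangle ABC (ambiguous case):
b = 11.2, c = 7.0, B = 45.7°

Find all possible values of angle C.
sin(C)/c = sin(B)/b  →  sin(C) = c·sin(B)/b = 7.0·sin(45.7°)/11.2 = 0.447308
C₁ = arcsin(0.447308) = 26.57°,  C₂ = 180° - C₁ = 153.43°
Check C₂: A = 180° - 45.7° - 153.43° = -19.13° ≤ 0, rejected
C = 26.57° (one solution)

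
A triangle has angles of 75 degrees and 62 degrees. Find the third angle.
Sum of angles in a triangle = 180 degrees
Third angle = 180 - 75 - 62
Third angle = 43 degrees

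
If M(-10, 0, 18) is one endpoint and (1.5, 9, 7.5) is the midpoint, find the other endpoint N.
N = (2×1.5 - (-10), 2×9 - 0, 2×7.5 - 18) = (13, 18, -3)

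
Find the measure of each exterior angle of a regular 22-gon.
Exterior angle of a regular n-gon = 360/n
Exterior angle = 360/22
Exterior angle = 16.36 degrees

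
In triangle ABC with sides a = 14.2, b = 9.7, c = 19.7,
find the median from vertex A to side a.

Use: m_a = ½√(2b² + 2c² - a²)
m_a = ½√(2·9.7² + 2·19.7² - 14.2²)
m_a = ½√(188.18 + 776.18 - 201.64) = ½√762.72 = 13.81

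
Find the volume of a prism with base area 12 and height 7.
Volume = base area * height
Volume = 12 * 7
Volume = 84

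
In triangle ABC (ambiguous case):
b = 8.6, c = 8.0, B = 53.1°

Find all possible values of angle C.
sin(C)/c = sin(B)/b  →  sin(C) = c·sin(B)/b = 8.0·sin(53.1°)/8.6 = 0.743893
C₁ = arcsin(0.743893) = 48.06°,  C₂ = 180° - C₁ = 131.94°
Check C₂: A = 180° - 53.1° - 131.94° = -5.04° ≤ 0, rejected
C = 48.06° (one solution)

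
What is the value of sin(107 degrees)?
sin(107 degrees) = 0.9563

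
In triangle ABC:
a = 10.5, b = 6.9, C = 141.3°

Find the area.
Using A = ½ab·sin(C):
A = ½·10.5·6.9·sin(141.3°) = ½·72.45·0.625243 = 22.65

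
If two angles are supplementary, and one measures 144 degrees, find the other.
Supplementary angles sum to 180 degrees.
Other angle = 180 - 144
Other angle = 36 degrees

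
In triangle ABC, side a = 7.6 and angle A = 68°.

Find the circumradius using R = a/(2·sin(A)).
R = a/(2·sin(A)) = 7.6/(2·sin(68°))
R = 7.6/(2·0.927184) = 7.6/1.854368 = 4.098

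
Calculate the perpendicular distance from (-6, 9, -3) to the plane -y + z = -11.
d = |0(-6) + (-1)(9) + 1(-3) - (-11)| / √(0² + (-1)² + 1²) = 1/√2 = 0.7071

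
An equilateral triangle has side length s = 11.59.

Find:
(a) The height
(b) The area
(a) Height h = s·√3/2 = 11.59·√3/2 = 10.04
(b) Area = (√3/4)·s² = (√3/4)·11.59² = (√3/4)·134.328 = 58.17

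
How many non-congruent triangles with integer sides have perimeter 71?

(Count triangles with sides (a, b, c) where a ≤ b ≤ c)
With a ≤ b ≤ c and a + b + c = 71, the triangle inequality a + b > c gives c < 71/2, so c ≤ 35.
Iterate a from 1 to ⌊p/3⌋ = 23; for each a, b ranges from a to ⌊(p−a)/2⌋ with c = p − a − b, keeping only c ≥ b.
Triples: (1, 35, 35), (2, 34, 35), (3, 33, 35), …
Count = 114 triangles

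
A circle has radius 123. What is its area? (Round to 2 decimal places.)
Area = pi * r²
Area = pi * 123²
Area = pi * 15129
Area = 47529.16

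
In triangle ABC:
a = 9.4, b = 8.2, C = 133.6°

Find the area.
Using A = ½ab·sin(C):
A = ½·9.4·8.2·sin(133.6°) = ½·77.08·0.724172 = 27.91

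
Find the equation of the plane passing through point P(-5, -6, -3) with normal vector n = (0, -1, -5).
d = n·P = (0)(-5) + (-1)(-6) + (-5)(-3) = 21
Plane: -y - 5z = 21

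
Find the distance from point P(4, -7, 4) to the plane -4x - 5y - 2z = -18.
d = |(-4)(4) + (-5)(-7) + (-2)(4) - (-18)| / √((-4)² + (-5)² + (-2)²) = 29/√45 = 4.323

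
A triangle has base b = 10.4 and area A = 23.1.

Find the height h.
A = ½bh  →  h = 2A/b
h = 2·23.1/10.4 = 4.442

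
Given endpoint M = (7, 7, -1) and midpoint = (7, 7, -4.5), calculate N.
N = (2×7 - 7, 2×7 - 7, 2×(-4.5) - (-1)) = (7, 7, -8)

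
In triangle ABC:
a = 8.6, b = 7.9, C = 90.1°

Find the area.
Using A = ½ab·sin(C):
A = ½·8.6·7.9·sin(90.1°) = ½·67.94·0.999998 = 33.97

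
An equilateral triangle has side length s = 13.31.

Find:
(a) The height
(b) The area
(a) Height h = s·√3/2 = 13.31·√3/2 = 11.53
(b) Area = (√3/4)·s² = (√3/4)·13.31² = (√3/4)·177.156 = 76.71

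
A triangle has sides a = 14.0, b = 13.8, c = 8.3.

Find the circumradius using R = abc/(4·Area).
s = (a+b+c)/2 = 18.05
Area = √(s(s-a)(s-b)(s-c)) = √(18.05·4.05·4.25·9.75) = 55.038
R = abc/(4·Area) = (14.0·13.8·8.3)/(4·55.038) = 1603.56/220.152 = 7.284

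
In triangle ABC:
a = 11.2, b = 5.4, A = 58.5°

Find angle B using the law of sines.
sin(B)/b = sin(A)/a
sin(B) = b·sin(A)/a = 5.4·sin(58.5°)/11.2 = 0.411094
B = arcsin(0.411094) = 24.27°  (b ≤ a, so B ≤ A and the acute solution is unique)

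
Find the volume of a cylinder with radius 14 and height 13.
Volume = pi * r² * h
Volume = pi * 14² * 13
Volume = pi * 196 * 13
Volume = pi * 2548
Volume = 8004.78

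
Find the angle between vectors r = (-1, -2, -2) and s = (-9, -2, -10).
r·s = 33, |r|² = 9, |s|² = 185
cos θ = 33/√1665 ≈ 0.8087
θ ≈ 36.03°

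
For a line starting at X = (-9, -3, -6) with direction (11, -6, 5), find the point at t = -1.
P(-1) = (-9 + 11(-1), -3 + (-6)(-1), -6 + 5(-1)) = (-20, 3, -11)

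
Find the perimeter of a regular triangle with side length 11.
Perimeter = number of sides * side length
Perimeter = 3 * 11
Perimeter = 33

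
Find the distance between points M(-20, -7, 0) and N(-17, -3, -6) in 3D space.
d = √[(3)² + (4)² + (-6)²] = √61 = 7.81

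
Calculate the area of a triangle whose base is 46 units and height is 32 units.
Area = (1/2) * base * height
Area = (1/2) * 46 * 32
Area = 736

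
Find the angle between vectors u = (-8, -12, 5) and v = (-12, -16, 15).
u·v = 363, |u|² = 233, |v|² = 625
cos θ = 363/√145625 ≈ 0.9512
θ ≈ 17.97°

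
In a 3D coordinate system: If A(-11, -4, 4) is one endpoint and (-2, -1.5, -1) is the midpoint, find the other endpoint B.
B = (2×(-2) - (-11), 2×(-1.5) - (-4), 2×(-1) - 4) = (7, 1, -6)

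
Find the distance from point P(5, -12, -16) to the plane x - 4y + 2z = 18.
d = |1(5) + (-4)(-12) + 2(-16) - (18)| / √(1² + (-4)² + 2²) = 3/√21 = 0.6547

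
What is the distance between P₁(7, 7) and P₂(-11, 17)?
Using the distance formula: d = sqrt((x₂-x₁)² + (y₂-y₁)²)
dx = (-11) - 7 = -18
dy = 17 - 7 = 10
d = sqrt((-18)² + 10²) = sqrt(324 + 100) = sqrt(424) = 20.59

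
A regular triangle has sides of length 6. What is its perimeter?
Perimeter = number of sides * side length
Perimeter = 3 * 6
Perimeter = 18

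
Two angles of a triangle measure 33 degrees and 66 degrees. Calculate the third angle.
Sum of angles in a triangle = 180 degrees
Third angle = 180 - 33 - 66
Third angle = 81 degrees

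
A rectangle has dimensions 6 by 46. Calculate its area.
Area = length * width
Area = 6 * 46
Area = 276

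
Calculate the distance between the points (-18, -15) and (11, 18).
Using the distance formula: d = sqrt((x₂-x₁)² + (y₂-y₁)²)
dx = 11 - (-18) = 29
dy = 18 - (-15) = 33
d = sqrt(29² + 33²) = sqrt(841 + 1089) = sqrt(1930) = 43.93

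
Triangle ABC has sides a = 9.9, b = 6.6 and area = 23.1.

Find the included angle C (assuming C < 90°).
Area = ½ab·sin(C)  →  sin(C) = 2·Area/(ab)
sin(C) = 2·23.1/(9.9·6.6) = 0.707071
C = arcsin(0.707071) = 45°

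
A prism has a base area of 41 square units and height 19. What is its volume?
Volume = base area * height
Volume = 41 * 19
Volume = 779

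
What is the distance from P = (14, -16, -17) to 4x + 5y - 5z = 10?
d = |4(14) + 5(-16) + (-5)(-17) - (10)| / √(4² + 5² + (-5)²) = 51/√66 = 6.278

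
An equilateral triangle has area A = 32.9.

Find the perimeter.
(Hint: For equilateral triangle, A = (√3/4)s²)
A = (√3/4)s²  →  s² = 4A/√3 = 4·32.9/√3 = 75.9793
s = 8.71661
Perimeter = 3s = 26.15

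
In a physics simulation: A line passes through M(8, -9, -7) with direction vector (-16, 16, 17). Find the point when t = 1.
P(1) = (8 + (-16)(1), -9 + 16(1), -7 + 17(1)) = (-8, 7, 10)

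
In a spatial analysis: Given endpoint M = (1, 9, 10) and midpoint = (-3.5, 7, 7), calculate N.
N = (2×(-3.5) - 1, 2×7 - 9, 2×7 - 10) = (-8, 5, 4)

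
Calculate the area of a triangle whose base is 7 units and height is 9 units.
Area = (1/2) * base * height
Area = (1/2) * 7 * 9
Area = 31.50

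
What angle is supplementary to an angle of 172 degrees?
Supplementary angles sum to 180 degrees.
Other angle = 180 - 172
Other angle = 8 degrees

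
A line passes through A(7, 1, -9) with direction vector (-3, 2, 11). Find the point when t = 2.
P(2) = (7 + (-3)(2), 1 + 2(2), -9 + 11(2)) = (1, 5, 13)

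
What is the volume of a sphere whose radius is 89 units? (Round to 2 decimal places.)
Volume = (4/3) * pi * r³
Volume = (4/3) * pi * 89³
Volume = (4/3) * pi * 704969
Volume = 2952967.24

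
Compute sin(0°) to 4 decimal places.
sin(0 degrees) = 0
Decimal approximation: 0.0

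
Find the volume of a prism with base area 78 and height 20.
Volume = base area * height
Volume = 78 * 20
Volume = 1560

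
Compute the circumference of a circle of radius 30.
Circumference = 2 * pi * r
Circumference = 2 * pi * 30
Circumference = 188.50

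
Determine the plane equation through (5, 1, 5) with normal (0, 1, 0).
d = n·P = (0)(5) + (1)(1) + (0)(5) = 1
Plane: y = 1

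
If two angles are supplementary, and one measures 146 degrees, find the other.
Supplementary angles sum to 180 degrees.
Other angle = 180 - 146
Other angle = 34 degrees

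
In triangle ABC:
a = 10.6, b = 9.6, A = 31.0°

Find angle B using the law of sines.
sin(B)/b = sin(A)/a
sin(B) = b·sin(A)/a = 9.6·sin(31.0°)/10.6 = 0.466450
B = arcsin(0.466450) = 27.8°  (b ≤ a, so B ≤ A and the acute solution is unique)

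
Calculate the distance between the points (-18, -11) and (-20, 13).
Using the distance formula: d = sqrt((x₂-x₁)² + (y₂-y₁)²)
dx = (-20) - (-18) = -2
dy = 13 - (-11) = 24
d = sqrt((-2)² + 24²) = sqrt(4 + 576) = sqrt(580) = 24.08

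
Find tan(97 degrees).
tan(97 degrees) = -8.1443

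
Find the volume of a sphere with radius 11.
Volume = (4/3) * pi * r³
Volume = (4/3) * pi * 11³
Volume = (4/3) * pi * 1331
Volume = 5575.28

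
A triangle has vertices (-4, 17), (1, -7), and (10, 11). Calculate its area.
Using the coordinate formula: Area = (1/2)|x₁(y₂-y₃) + x₂(y₃-y₁) + x₃(y₁-y₂)|
Area = (1/2)|(-4)((-7)-11) + 1(11-17) + 10(17-(-7))|
Area = (1/2)|(-4)*(-18) + 1*(-6) + 10*24|
Area = (1/2)|72 + (-6) + 240|
Area = (1/2)*306 = 153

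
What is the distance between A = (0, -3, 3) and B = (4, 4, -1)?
d = √[(4)² + (7)² + (-4)²] = √81 = 9.0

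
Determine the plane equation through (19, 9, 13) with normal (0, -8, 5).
d = n·P = (0)(19) + (-8)(9) + (5)(13) = -7
Plane: -8y + 5z = -7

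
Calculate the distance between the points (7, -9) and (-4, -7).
Using the distance formula: d = sqrt((x₂-x₁)² + (y₂-y₁)²)
dx = (-4) - 7 = -11
dy = (-7) - (-9) = 2
d = sqrt((-11)² + 2²) = sqrt(121 + 4) = sqrt(125) = 11.18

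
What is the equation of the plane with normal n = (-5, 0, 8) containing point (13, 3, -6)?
d = n·P = (-5)(13) + (0)(3) + (8)(-6) = -113
Plane: -5x + 8z = -113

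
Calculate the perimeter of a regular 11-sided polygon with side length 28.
Perimeter = number of sides * side length
Perimeter = 11 * 28
Perimeter = 308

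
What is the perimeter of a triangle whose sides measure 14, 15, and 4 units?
Perimeter = sum of all sides
Perimeter = 14 + 15 + 4
Perimeter = 33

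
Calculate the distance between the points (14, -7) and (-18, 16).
Using the distance formula: d = sqrt((x₂-x₁)² + (y₂-y₁)²)
dx = (-18) - 14 = -32
dy = 16 - (-7) = 23
d = sqrt((-32)² + 23²) = sqrt(1024 + 529) = sqrt(1553) = 39.41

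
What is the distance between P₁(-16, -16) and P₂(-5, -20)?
Using the distance formula: d = sqrt((x₂-x₁)² + (y₂-y₁)²)
dx = (-5) - (-16) = 11
dy = (-20) - (-16) = -4
d = sqrt(11² + (-4)²) = sqrt(121 + 16) = sqrt(137) = 11.70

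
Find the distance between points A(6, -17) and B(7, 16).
Using the distance formula: d = sqrt((x₂-x₁)² + (y₂-y₁)²)
dx = 7 - 6 = 1
dy = 16 - (-17) = 33
d = sqrt(1² + 33²) = sqrt(1 + 1089) = sqrt(1090) = 33.02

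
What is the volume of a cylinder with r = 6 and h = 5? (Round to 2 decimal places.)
Volume = pi * r² * h
Volume = pi * 6² * 5
Volume = pi * 36 * 5
Volume = pi * 180
Volume = 565.49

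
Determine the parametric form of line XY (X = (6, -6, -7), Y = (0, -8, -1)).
Direction vector d = Y - X = (-6, -2, 6)
x = 6 - 6t, y = -6 - 2t, z = -7 + 6t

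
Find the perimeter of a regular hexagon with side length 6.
Perimeter = number of sides * side length
Perimeter = 6 * 6
Perimeter = 36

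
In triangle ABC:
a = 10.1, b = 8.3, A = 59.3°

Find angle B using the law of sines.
sin(B)/b = sin(A)/a
sin(B) = b·sin(A)/a = 8.3·sin(59.3°)/10.1 = 0.706611
B = arcsin(0.706611) = 44.96°  (b ≤ a, so B ≤ A and the acute solution is unique)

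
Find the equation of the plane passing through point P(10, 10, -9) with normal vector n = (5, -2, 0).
d = n·P = (5)(10) + (-2)(10) + (0)(-9) = 30
Plane: 5x - 2y = 30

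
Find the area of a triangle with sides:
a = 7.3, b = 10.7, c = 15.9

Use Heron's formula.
s = (a+b+c)/2 = (7.3+10.7+15.9)/2 = 16.95
A = √(s(s-a)(s-b)(s-c)) = √(16.95·9.65·6.25·1.05)
A = √1073.41 = 32.76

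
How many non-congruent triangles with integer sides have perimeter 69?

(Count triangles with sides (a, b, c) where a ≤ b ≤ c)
With a ≤ b ≤ c and a + b + c = 69, the triangle inequality a + b > c gives c < 69/2, so c ≤ 34.
Iterate a from 1 to ⌊p/3⌋ = 23; for each a, b ranges from a to ⌊(p−a)/2⌋ with c = p − a − b, keeping only c ≥ b.
Triples: (1, 34, 34), (2, 33, 34), (3, 32, 34), …
Count = 108 triangles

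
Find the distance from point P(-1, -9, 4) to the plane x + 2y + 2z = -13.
d = |1(-1) + 2(-9) + 2(4) - (-13)| / √(1² + 2² + 2²) = 2/√9 = 0.6667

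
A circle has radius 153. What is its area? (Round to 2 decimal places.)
Area = pi * r²
Area = pi * 153²
Area = pi * 23409
Area = 73541.54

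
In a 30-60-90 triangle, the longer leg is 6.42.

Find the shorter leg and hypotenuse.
In a 30-60-90 triangle, sides are in ratio 1 : √3 : 2.
Long leg = short leg·√3  →  short leg = 6.42/√3 = 3.707
Hypotenuse = 2·(short leg) = 2·6.42/√3 = 7.413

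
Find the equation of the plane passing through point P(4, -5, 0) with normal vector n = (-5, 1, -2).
d = n·P = (-5)(4) + (1)(-5) + (-2)(0) = -25
Plane: -5x + y - 2z = -25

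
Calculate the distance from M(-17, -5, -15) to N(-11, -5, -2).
d = √[(6)² + (0)² + (13)²] = √205 = 14.32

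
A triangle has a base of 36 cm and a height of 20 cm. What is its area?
Area = (1/2) * base * height
Area = (1/2) * 36 * 20
Area = 360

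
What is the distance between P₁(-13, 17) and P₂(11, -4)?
Using the distance formula: d = sqrt((x₂-x₁)² + (y₂-y₁)²)
dx = 11 - (-13) = 24
dy = (-4) - 17 = -21
d = sqrt(24² + (-21)²) = sqrt(576 + 441) = sqrt(1017) = 31.89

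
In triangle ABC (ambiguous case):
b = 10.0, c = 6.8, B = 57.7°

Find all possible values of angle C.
sin(C)/c = sin(B)/b  →  sin(C) = c·sin(B)/b = 6.8·sin(57.7°)/10.0 = 0.574778
C₁ = arcsin(0.574778) = 35.08°,  C₂ = 180° - C₁ = 144.92°
Check C₂: A = 180° - 57.7° - 144.92° = -22.62° ≤ 0, rejected
C = 35.08° (one solution)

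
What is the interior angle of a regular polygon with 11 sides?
Interior angle of a regular n-gon = (n-2)*180/n
Interior angle = (11-2)*180/11
Interior angle = 9*180/11
Interior angle = 1620/11
Interior angle = 147.27 degrees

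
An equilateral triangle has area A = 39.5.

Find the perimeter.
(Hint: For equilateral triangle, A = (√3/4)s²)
A = (√3/4)s²  →  s² = 4A/√3 = 4·39.5/√3 = 91.2213
s = 9.55099
Perimeter = 3s = 28.65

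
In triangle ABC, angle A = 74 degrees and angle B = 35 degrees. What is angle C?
Sum of angles in a triangle = 180 degrees
Third angle = 180 - 74 - 35
Third angle = 71 degrees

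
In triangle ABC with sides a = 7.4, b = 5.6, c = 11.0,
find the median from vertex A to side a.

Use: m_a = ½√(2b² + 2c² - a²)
m_a = ½√(2·5.6² + 2·11.0² - 7.4²)
m_a = ½√(62.72 + 242 - 54.76) = ½√249.96 = 7.905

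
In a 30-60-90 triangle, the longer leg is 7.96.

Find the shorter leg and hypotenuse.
In a 30-60-90 triangle, sides are in ratio 1 : √3 : 2.
Long leg = short leg·√3  →  short leg = 7.96/√3 = 4.596
Hypotenuse = 2·(short leg) = 2·7.96/√3 = 9.191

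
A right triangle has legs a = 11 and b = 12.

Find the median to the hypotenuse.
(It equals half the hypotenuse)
Hypotenuse c = √(11² + 12²) = √265 = 16.2788
Median to hypotenuse = c/2 = 8.139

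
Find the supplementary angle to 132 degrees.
Supplementary angles sum to 180 degrees.
Other angle = 180 - 132
Other angle = 48 degrees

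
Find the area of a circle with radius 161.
Area = pi * r²
Area = pi * 161²
Area = pi * 25921
Area = 81433.22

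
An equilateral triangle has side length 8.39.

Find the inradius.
For an equilateral triangle, r = s/(2√3) where s is the side.
r = 8.39/(2√3) = 8.39/3.464102 = 2.422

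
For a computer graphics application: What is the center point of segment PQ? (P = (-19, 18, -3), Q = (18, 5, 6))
Midpoint = ((-19+18)/2, (18+5)/2, (-3+6)/2) = (-0.5, 11.5, 1.5)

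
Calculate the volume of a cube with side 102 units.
Volume = s³
Volume = 102³
Volume = 1061208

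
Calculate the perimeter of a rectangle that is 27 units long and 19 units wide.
Perimeter = 2 * (length + width)
Perimeter = 2 * (27 + 19)
Perimeter = 2 * 46
Perimeter = 92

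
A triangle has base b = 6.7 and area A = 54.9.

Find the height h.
A = ½bh  →  h = 2A/b
h = 2·54.9/6.7 = 16.39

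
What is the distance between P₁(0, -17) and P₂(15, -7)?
Using the distance formula: d = sqrt((x₂-x₁)² + (y₂-y₁)²)
dx = 15 - 0 = 15
dy = (-7) - (-17) = 10
d = sqrt(15² + 10²) = sqrt(225 + 100) = sqrt(325) = 18.03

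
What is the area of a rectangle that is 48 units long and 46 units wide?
Area = length * width
Area = 48 * 46
Area = 2208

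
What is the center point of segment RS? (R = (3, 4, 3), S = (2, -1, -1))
Midpoint = ((3+2)/2, (4-1)/2, (3-1)/2) = (2.5, 1.5, 1)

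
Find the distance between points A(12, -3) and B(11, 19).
Using the distance formula: d = sqrt((x₂-x₁)² + (y₂-y₁)²)
dx = 11 - 12 = -1
dy = 19 - (-3) = 22
d = sqrt((-1)² + 22²) = sqrt(1 + 484) = sqrt(485) = 22.02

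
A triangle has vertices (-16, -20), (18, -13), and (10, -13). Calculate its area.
Using the coordinate formula: Area = (1/2)|x₁(y₂-y₃) + x₂(y₃-y₁) + x₃(y₁-y₂)|
Area = (1/2)|(-16)((-13)-(-13)) + 18((-13)-(-20)) + 10((-20)-(-13))|
Area = (1/2)|(-16)*0 + 18*7 + 10*(-7)|
Area = (1/2)|0 + 126 + (-70)|
Area = (1/2)*56 = 28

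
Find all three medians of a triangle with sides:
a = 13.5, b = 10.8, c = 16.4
Using m_x = ½√(2y² + 2z² - x²):
m_a = ½√(2·10.8² + 2·16.4² - 13.5²) = ½√588.95 = 12.13
m_b = ½√(2·13.5² + 2·16.4² - 10.8²) = ½√785.78 = 14.02
m_c = ½√(2·13.5² + 2·10.8² - 16.4²) = ½√328.82 = 9.067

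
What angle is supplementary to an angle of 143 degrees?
Supplementary angles sum to 180 degrees.
Other angle = 180 - 143
Other angle = 37 degrees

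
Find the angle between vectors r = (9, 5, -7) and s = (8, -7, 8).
r·s = -19, |r|² = 155, |s|² = 177
cos θ = -19/√27435 ≈ -0.1147
θ ≈ 96.59°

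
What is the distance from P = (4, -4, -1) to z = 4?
d = |0(4) + 0(-4) + 1(-1) - (4)| / √(0² + 0² + 1²) = 5/√1 = 5.0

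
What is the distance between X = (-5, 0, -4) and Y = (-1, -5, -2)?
d = √[(4)² + (-5)² + (2)²] = √45 = 6.708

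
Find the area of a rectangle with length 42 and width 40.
Area = length * width
Area = 42 * 40
Area = 1680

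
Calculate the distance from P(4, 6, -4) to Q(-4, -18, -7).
d = √[(-8)² + (-24)² + (-3)²] = √649 = 25.48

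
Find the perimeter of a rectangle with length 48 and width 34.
Perimeter = 2 * (length + width)
Perimeter = 2 * (48 + 34)
Perimeter = 2 * 82
Perimeter = 164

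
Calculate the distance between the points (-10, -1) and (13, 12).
Using the distance formula: d = sqrt((x₂-x₁)² + (y₂-y₁)²)
dx = 13 - (-10) = 23
dy = 12 - (-1) = 13
d = sqrt(23² + 13²) = sqrt(529 + 169) = sqrt(698) = 26.42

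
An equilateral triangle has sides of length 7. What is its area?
Area = (sqrt(3)/4) * s²
Area = (sqrt(3)/4) * 7²
Area = (sqrt(3)/4) * 49
Area = 21.22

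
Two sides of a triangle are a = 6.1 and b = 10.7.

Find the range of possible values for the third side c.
By the triangle inequality: |a - b| < c < a + b
|6.1 - 10.7| < c < 6.1 + 10.7
4.6 < c < 16.8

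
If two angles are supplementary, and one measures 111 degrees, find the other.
Supplementary angles sum to 180 degrees.
Other angle = 180 - 111
Other angle = 69 degrees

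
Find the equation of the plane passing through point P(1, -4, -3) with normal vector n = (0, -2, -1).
d = n·P = (0)(1) + (-2)(-4) + (-1)(-3) = 11
Plane: -2y - z = 11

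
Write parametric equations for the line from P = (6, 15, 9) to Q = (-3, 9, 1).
Direction vector d = Q - P = (-9, -6, -8)
x = 6 - 9t, y = 15 - 6t, z = 9 - 8t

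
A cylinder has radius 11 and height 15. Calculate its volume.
Volume = pi * r² * h
Volume = pi * 11² * 15
Volume = pi * 121 * 15
Volume = pi * 1815
Volume = 5701.99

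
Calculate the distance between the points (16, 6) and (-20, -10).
Using the distance formula: d = sqrt((x₂-x₁)² + (y₂-y₁)²)
dx = (-20) - 16 = -36
dy = (-10) - 6 = -16
d = sqrt((-36)² + (-16)²) = sqrt(1296 + 256) = sqrt(1552) = 39.40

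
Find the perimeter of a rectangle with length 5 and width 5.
Perimeter = 2 * (length + width)
Perimeter = 2 * (5 + 5)
Perimeter = 2 * 10
Perimeter = 20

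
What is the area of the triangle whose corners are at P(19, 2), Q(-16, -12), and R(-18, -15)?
Using the coordinate formula: Area = (1/2)|x₁(y₂-y₃) + x₂(y₃-y₁) + x₃(y₁-y₂)|
Area = (1/2)|19((-12)-(-15)) + (-16)((-15)-2) + (-18)(2-(-12))|
Area = (1/2)|19*3 + (-16)*(-17) + (-18)*14|
Area = (1/2)|57 + 272 + (-252)|
Area = (1/2)*77 = 38.50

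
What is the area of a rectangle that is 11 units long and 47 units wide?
Area = length * width
Area = 11 * 47
Area = 517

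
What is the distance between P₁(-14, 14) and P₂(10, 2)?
Using the distance formula: d = sqrt((x₂-x₁)² + (y₂-y₁)²)
dx = 10 - (-14) = 24
dy = 2 - 14 = -12
d = sqrt(24² + (-12)²) = sqrt(576 + 144) = sqrt(720) = 26.83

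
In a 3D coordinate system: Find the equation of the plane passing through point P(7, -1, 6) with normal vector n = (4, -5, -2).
d = n·P = (4)(7) + (-5)(-1) + (-2)(6) = 21
Plane: 4x - 5y - 2z = 21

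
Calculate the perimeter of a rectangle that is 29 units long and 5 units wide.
Perimeter = 2 * (length + width)
Perimeter = 2 * (29 + 5)
Perimeter = 2 * 34
Perimeter = 68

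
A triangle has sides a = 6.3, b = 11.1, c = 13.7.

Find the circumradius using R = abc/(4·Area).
s = (a+b+c)/2 = 15.55
Area = √(s(s-a)(s-b)(s-c)) = √(15.55·9.25·4.45·1.85) = 34.4114
R = abc/(4·Area) = (6.3·11.1·13.7)/(4·34.4114) = 958.041/137.6456 = 6.96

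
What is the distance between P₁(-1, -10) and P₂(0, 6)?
Using the distance formula: d = sqrt((x₂-x₁)² + (y₂-y₁)²)
dx = 0 - (-1) = 1
dy = 6 - (-10) = 16
d = sqrt(1² + 16²) = sqrt(1 + 256) = sqrt(257) = 16.03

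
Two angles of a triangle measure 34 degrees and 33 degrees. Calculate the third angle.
Sum of angles in a triangle = 180 degrees
Third angle = 180 - 34 - 33
Third angle = 113 degrees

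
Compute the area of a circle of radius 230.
Area = pi * r²
Area = pi * 230²
Area = pi * 52900
Area = 166190.25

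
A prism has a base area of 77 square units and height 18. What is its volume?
Volume = base area * height
Volume = 77 * 18
Volume = 1386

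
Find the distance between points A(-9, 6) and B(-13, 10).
Using the distance formula: d = sqrt((x₂-x₁)² + (y₂-y₁)²)
dx = (-13) - (-9) = -4
dy = 10 - 6 = 4
d = sqrt((-4)² + 4²) = sqrt(16 + 16) = sqrt(32) = 5.66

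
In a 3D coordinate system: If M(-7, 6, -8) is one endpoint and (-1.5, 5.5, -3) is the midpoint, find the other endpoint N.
N = (2×(-1.5) - (-7), 2×5.5 - 6, 2×(-3) - (-8)) = (4, 5, 2)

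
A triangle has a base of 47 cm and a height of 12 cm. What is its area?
Area = (1/2) * base * height
Area = (1/2) * 47 * 12
Area = 282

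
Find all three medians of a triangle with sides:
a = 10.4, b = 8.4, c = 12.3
Using m_x = ½√(2y² + 2z² - x²):
m_a = ½√(2·8.4² + 2·12.3² - 10.4²) = ½√335.54 = 9.159
m_b = ½√(2·10.4² + 2·12.3² - 8.4²) = ½√448.34 = 10.59
m_c = ½√(2·10.4² + 2·8.4² - 12.3²) = ½√206.15 = 7.179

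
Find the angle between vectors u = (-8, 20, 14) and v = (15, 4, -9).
u·v = -166, |u|² = 660, |v|² = 322
cos θ = -166/√212520 ≈ -0.3601
θ ≈ 111.1°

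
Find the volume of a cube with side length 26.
Volume = s³
Volume = 26³
Volume = 17576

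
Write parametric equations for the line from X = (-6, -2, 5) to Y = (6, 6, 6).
Direction vector d = Y - X = (12, 8, 1)
x = -6 + 12t, y = -2 + 8t, z = 5 + t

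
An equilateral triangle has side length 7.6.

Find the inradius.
For an equilateral triangle, r = s/(2√3) where s is the side.
r = 7.6/(2√3) = 7.6/3.464102 = 2.194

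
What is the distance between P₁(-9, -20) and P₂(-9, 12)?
Using the distance formula: d = sqrt((x₂-x₁)² + (y₂-y₁)²)
dx = (-9) - (-9) = 0
dy = 12 - (-20) = 32
d = sqrt(0² + 32²) = sqrt(0 + 1024) = sqrt(1024) = 32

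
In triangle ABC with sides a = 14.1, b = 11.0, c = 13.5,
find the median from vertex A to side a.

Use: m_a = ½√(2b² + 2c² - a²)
m_a = ½√(2·11.0² + 2·13.5² - 14.1²)
m_a = ½√(242 + 364.5 - 198.81) = ½√407.69 = 10.1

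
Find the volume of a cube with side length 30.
Volume = s³
Volume = 30³
Volume = 27000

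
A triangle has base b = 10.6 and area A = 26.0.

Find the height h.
A = ½bh  →  h = 2A/b
h = 2·26.0/10.6 = 4.906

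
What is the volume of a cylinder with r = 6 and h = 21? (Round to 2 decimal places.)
Volume = pi * r² * h
Volume = pi * 6² * 21
Volume = pi * 36 * 21
Volume = pi * 756
Volume = 2375.04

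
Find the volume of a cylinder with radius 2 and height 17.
Volume = pi * r² * h
Volume = pi * 2² * 17
Volume = pi * 4 * 17
Volume = pi * 68
Volume = 213.63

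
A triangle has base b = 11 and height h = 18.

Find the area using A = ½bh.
A = ½·11·18 = 99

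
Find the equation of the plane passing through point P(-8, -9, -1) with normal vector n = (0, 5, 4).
d = n·P = (0)(-8) + (5)(-9) + (4)(-1) = -49
Plane: 5y + 4z = -49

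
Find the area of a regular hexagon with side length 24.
For a regular 6-gon with side length s = 24:
Apothem a = s / (2*tan(pi/6)) = 24 / (2*tan(pi/6)) ≈ 20.7846
Perimeter P = 6 * 24 = 144
Area = (1/2) * P * a = (1/2) * 144 * 20.7846 = 1496.49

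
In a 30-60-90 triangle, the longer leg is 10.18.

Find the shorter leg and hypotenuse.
In a 30-60-90 triangle, sides are in ratio 1 : √3 : 2.
Long leg = short leg·√3  →  short leg = 10.18/√3 = 5.877
Hypotenuse = 2·(short leg) = 2·10.18/√3 = 11.75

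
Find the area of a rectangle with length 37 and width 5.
Area = length * width
Area = 37 * 5
Area = 185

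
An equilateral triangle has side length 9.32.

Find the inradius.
For an equilateral triangle, r = s/(2√3) where s is the side.
r = 9.32/(2√3) = 9.32/3.464102 = 2.69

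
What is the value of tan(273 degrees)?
tan(273 degrees) = -19.0811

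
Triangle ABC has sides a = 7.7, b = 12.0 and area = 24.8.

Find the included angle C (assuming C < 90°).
Area = ½ab·sin(C)  →  sin(C) = 2·Area/(ab)
sin(C) = 2·24.8/(7.7·12.0) = 0.536797
C = arcsin(0.536797) = 32.47°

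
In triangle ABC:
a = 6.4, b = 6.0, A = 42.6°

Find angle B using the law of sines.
sin(B)/b = sin(A)/a
sin(B) = b·sin(A)/a = 6.0·sin(42.6°)/6.4 = 0.634571
B = arcsin(0.634571) = 39.39°  (b ≤ a, so B ≤ A and the acute solution is unique)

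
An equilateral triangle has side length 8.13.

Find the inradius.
For an equilateral triangle, r = s/(2√3) where s is the side.
r = 8.13/(2√3) = 8.13/3.464102 = 2.347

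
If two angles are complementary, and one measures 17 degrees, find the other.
Complementary angles sum to 90 degrees.
Other angle = 90 - 17
Other angle = 73 degrees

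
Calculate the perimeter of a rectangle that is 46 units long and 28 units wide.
Perimeter = 2 * (length + width)
Perimeter = 2 * (46 + 28)
Perimeter = 2 * 74
Perimeter = 148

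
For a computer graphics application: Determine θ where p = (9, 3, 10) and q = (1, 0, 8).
p·q = 89, |p|² = 190, |q|² = 65
cos θ = 89/√12350 ≈ 0.8009
θ ≈ 36.79°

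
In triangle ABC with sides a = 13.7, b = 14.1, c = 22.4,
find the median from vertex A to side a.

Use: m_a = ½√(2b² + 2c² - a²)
m_a = ½√(2·14.1² + 2·22.4² - 13.7²)
m_a = ½√(397.62 + 1003.52 - 187.69) = ½√1213.45 = 17.42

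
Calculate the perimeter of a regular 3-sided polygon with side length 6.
Perimeter = number of sides * side length
Perimeter = 3 * 6
Perimeter = 18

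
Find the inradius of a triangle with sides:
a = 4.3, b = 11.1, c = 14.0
s = (a+b+c)/2 = (4.3+11.1+14.0)/2 = 14.7
Area = √(s(s-a)(s-b)(s-c)) = √(14.7·10.4·3.6·0.7) = 19.628
r = Area/s = 19.628/14.7 = 1.335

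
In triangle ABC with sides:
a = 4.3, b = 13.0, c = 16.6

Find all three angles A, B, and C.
By the law of cosines:
cos(A) = (b² + c² - a²)/(2bc) = 0.987187  →  A = 9.182°
cos(B) = (a² + c² - b²)/(2ac) = 0.875946  →  B = 28.84°
cos(C) = (a² + b² - c²)/(2ab) = -0.787746  →  C = 142°
Check: A + B + C = 180.0° ✓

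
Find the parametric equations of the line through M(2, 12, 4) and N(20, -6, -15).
Direction vector d = N - M = (18, -18, -19)
x = 2 + 18t, y = 12 - 18t, z = 4 - 19t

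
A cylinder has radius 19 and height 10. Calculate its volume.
Volume = pi * r² * h
Volume = pi * 19² * 10
Volume = pi * 361 * 10
Volume = pi * 3610
Volume = 11341.15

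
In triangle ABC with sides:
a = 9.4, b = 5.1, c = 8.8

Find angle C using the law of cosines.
cos(C) = (a² + b² - c²)/(2ab)
cos(C) = (9.4² + 5.1² - 8.8²)/(2·9.4·5.1) = 36.93/95.88 = 0.385169
C = arccos(0.385169) = 67.35°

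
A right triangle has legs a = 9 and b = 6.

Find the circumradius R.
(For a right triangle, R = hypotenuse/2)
Hypotenuse c = √(9² + 6²) = √117 = 10.8167
R = c/2 = 5.408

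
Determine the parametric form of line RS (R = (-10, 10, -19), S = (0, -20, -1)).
Direction vector d = S - R = (10, -30, 18)
x = -10 + 10t, y = 10 - 30t, z = -19 + 18t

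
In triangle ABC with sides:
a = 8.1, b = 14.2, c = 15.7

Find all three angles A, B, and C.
By the law of cosines:
cos(A) = (b² + c² - a²)/(2bc) = 0.857899  →  A = 30.92°
cos(B) = (a² + c² - b²)/(2ac) = 0.434301  →  B = 64.26°
cos(C) = (a² + b² - c²)/(2ab) = 0.090245  →  C = 84.82°
Check: A + B + C = 180.0° ✓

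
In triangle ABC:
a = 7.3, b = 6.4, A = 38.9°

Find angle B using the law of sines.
sin(B)/b = sin(A)/a
sin(B) = b·sin(A)/a = 6.4·sin(38.9°)/7.3 = 0.550543
B = arcsin(0.550543) = 33.4°  (b ≤ a, so B ≤ A and the acute solution is unique)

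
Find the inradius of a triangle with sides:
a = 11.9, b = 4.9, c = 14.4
s = (a+b+c)/2 = (11.9+4.9+14.4)/2 = 15.6
Area = √(s(s-a)(s-b)(s-c)) = √(15.6·3.7·10.7·1.2) = 27.2236
r = Area/s = 27.2236/15.6 = 1.745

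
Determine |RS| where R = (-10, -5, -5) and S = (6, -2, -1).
d = √[(16)² + (3)² + (4)²] = √281 = 16.76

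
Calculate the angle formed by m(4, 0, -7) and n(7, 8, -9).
m·n = 91, |m|² = 65, |n|² = 194
cos θ = 91/√12610 ≈ 0.8104
θ ≈ 35.87°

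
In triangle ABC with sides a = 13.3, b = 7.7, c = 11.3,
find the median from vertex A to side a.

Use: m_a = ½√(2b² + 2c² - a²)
m_a = ½√(2·7.7² + 2·11.3² - 13.3²)
m_a = ½√(118.58 + 255.38 - 176.89) = ½√197.07 = 7.019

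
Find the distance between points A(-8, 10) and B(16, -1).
Using the distance formula: d = sqrt((x₂-x₁)² + (y₂-y₁)²)
dx = 16 - (-8) = 24
dy = (-1) - 10 = -11
d = sqrt(24² + (-11)²) = sqrt(576 + 121) = sqrt(697) = 26.40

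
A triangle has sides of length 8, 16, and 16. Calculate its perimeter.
Perimeter = sum of all sides
Perimeter = 8 + 16 + 16
Perimeter = 40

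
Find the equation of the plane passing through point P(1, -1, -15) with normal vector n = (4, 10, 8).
d = n·P = (4)(1) + (10)(-1) + (8)(-15) = -126
Plane: 4x + 10y + 8z = -126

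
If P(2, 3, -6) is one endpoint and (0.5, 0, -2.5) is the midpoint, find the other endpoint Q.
Q = (2×0.5 - 2, 2×0 - 3, 2×(-2.5) - (-6)) = (-1, -3, 1)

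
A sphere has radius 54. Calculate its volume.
Volume = (4/3) * pi * r³
Volume = (4/3) * pi * 54³
Volume = (4/3) * pi * 157464
Volume = 659583.66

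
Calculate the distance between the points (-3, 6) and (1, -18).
Using the distance formula: d = sqrt((x₂-x₁)² + (y₂-y₁)²)
dx = 1 - (-3) = 4
dy = (-18) - 6 = -24
d = sqrt(4² + (-24)²) = sqrt(16 + 576) = sqrt(592) = 24.33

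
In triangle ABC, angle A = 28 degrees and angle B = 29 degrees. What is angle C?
Sum of angles in a triangle = 180 degrees
Third angle = 180 - 28 - 29
Third angle = 123 degrees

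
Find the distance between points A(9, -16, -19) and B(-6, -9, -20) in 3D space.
d = √[(-15)² + (7)² + (-1)²] = √275 = 16.58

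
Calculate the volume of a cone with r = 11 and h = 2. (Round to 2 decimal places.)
Volume = (1/3) * pi * r² * h
Volume = (1/3) * pi * 11² * 2
Volume = (1/3) * pi * 121 * 2
Volume = (1/3) * pi * 242
Volume = 253.42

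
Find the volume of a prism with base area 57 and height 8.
Volume = base area * height
Volume = 57 * 8
Volume = 456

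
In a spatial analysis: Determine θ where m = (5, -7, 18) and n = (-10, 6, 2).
m·n = -56, |m|² = 398, |n|² = 140
cos θ = -56/√55720 ≈ -0.2372
θ ≈ 103.7°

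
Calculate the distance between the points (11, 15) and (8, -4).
Using the distance formula: d = sqrt((x₂-x₁)² + (y₂-y₁)²)
dx = 8 - 11 = -3
dy = (-4) - 15 = -19
d = sqrt((-3)² + (-19)²) = sqrt(9 + 361) = sqrt(370) = 19.24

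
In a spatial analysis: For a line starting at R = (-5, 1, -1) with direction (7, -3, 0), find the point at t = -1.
P(-1) = (-5 + 7(-1), 1 + (-3)(-1), -1 + 0(-1)) = (-12, 4, -1)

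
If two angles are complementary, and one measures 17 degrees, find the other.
Complementary angles sum to 90 degrees.
Other angle = 90 - 17
Other angle = 73 degrees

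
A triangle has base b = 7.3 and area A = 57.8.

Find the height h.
A = ½bh  →  h = 2A/b
h = 2·57.8/7.3 = 15.84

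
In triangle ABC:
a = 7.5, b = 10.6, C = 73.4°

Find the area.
Using A = ½ab·sin(C):
A = ½·7.5·10.6·sin(73.4°) = ½·79.5·0.958323 = 38.09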